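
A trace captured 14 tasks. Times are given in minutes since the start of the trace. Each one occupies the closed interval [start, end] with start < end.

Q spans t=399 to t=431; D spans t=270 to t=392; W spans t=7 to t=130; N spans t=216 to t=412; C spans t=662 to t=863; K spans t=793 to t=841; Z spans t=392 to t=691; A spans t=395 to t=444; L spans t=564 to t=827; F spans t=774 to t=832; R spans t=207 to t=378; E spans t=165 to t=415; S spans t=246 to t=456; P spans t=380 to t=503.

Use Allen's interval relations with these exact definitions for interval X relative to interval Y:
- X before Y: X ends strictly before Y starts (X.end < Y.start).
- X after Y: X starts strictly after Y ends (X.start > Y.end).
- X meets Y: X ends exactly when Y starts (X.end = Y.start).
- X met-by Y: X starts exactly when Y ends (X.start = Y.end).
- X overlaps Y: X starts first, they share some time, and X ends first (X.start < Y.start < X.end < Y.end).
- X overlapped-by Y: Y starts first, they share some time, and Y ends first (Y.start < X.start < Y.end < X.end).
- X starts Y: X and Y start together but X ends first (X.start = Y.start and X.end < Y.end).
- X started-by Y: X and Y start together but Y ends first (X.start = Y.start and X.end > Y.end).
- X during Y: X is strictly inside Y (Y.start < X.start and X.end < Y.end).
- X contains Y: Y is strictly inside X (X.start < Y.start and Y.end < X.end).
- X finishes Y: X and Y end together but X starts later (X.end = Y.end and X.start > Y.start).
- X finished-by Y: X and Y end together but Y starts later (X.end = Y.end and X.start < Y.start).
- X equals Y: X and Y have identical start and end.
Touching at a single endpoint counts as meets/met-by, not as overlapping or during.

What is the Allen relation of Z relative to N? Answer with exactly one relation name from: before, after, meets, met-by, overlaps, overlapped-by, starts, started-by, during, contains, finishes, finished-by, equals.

overlapped-by

Z = [t=392, t=691]; N = [t=216, t=412].
Compare endpoints: Z.start > N.start, Z.start < N.end, Z.end > N.start, Z.end > N.end.
That pattern is 'overlapped-by'.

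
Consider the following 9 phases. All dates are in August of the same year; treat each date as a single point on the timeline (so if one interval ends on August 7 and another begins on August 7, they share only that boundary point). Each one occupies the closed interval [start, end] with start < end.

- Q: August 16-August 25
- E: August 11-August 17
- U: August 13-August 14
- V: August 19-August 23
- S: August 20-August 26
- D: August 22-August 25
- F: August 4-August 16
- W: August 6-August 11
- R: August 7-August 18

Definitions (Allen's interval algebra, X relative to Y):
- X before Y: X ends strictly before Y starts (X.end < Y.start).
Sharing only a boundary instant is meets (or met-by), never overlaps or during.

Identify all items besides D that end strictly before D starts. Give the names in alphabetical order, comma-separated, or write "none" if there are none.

Target D = [August 22, August 25].
E [August 11, August 17] → before → yes.
F [August 4, August 16] → before → yes.
Q [August 16, August 25] → finished-by → no.
R [August 7, August 18] → before → yes.
S [August 20, August 26] → contains → no.
U [August 13, August 14] → before → yes.
V [August 19, August 23] → overlaps → no.
W [August 6, August 11] → before → yes.
Result: E, F, R, U, W.

E, F, R, U, W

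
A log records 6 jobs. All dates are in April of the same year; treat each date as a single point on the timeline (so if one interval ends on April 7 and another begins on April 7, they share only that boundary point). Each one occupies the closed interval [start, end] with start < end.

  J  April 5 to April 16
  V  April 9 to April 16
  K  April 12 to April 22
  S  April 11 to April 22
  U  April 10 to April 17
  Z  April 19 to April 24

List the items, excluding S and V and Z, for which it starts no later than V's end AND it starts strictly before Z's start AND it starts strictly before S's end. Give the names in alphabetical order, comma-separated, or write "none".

J, K, U

Conditions: its start is no later than V's end (X.start <= April 16) AND its start is strictly before Z's start (X.start < April 19) AND its start is strictly before S's end (X.start < April 22).
J: start April 5 <= April 16? ✓; start April 5 < April 19? ✓; start April 5 < April 22? ✓ → yes.
K: start April 12 <= April 16? ✓; start April 12 < April 19? ✓; start April 12 < April 22? ✓ → yes.
U: start April 10 <= April 16? ✓; start April 10 < April 19? ✓; start April 10 < April 22? ✓ → yes.
Result: J, K, U.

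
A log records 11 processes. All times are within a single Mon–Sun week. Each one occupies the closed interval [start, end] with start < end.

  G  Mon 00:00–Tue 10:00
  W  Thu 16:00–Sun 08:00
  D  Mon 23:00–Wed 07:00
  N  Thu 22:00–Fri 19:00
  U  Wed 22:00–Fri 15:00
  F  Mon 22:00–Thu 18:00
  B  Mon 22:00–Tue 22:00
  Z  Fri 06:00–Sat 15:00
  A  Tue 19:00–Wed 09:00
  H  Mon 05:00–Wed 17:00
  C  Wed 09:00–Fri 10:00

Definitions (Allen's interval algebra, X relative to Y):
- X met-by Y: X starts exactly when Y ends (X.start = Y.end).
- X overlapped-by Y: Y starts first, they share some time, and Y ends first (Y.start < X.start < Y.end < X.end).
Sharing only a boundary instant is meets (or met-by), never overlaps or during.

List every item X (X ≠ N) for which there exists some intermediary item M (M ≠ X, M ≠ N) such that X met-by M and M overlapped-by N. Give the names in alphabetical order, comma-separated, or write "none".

Target N = [Thu 22:00, Fri 19:00].
Intermediaries M with M overlapped-by N: Z.
Via Z — items with X met-by Z: none.
Union: none.

none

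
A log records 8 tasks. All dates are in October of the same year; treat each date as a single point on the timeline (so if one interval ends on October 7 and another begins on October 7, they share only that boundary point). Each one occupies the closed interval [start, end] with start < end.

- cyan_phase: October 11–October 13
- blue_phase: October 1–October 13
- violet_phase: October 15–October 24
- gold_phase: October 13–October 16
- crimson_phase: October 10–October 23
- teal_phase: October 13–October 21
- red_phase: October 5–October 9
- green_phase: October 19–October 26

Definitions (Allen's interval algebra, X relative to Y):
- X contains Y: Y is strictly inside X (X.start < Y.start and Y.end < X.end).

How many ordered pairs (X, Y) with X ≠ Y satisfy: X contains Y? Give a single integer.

Checking all 56 ordered pairs for relation 'contains'; matching pairs in alphabetical order:
(blue_phase, red_phase): blue_phase contains red_phase ✓
(crimson_phase, cyan_phase): crimson_phase contains cyan_phase ✓
(crimson_phase, gold_phase): crimson_phase contains gold_phase ✓
(crimson_phase, teal_phase): crimson_phase contains teal_phase ✓
Count: 4.

4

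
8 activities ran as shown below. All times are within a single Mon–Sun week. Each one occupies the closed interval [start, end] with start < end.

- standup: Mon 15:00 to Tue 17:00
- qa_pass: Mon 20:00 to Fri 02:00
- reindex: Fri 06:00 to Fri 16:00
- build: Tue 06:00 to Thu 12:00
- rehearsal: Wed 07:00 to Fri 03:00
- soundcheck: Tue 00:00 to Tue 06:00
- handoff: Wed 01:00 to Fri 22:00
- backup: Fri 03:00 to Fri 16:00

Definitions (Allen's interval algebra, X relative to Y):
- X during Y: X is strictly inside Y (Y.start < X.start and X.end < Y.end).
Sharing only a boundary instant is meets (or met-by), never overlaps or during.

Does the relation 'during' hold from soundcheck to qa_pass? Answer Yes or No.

soundcheck = [Tue 00:00, Tue 06:00], qa_pass = [Mon 20:00, Fri 02:00].
Actual relation of soundcheck to qa_pass: during.
Asked whether 'during' holds → Yes.

Yes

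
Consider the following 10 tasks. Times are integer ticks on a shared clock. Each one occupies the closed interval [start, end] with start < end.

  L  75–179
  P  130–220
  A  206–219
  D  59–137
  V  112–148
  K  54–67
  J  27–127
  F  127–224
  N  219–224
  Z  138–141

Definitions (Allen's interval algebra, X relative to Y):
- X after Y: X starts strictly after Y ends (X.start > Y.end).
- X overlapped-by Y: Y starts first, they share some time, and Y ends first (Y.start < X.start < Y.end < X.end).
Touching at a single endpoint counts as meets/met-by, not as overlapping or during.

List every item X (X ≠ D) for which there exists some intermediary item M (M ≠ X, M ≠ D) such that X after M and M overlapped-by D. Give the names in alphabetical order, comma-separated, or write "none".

Target D = [59, 137].
Intermediaries M with M overlapped-by D: F, L, P, V.
Via F — items with X after F: none.
Via L — items with X after L: A, N.
Via P — items with X after P: none.
Via V — items with X after V: A, N.
Union: A, N.

A, N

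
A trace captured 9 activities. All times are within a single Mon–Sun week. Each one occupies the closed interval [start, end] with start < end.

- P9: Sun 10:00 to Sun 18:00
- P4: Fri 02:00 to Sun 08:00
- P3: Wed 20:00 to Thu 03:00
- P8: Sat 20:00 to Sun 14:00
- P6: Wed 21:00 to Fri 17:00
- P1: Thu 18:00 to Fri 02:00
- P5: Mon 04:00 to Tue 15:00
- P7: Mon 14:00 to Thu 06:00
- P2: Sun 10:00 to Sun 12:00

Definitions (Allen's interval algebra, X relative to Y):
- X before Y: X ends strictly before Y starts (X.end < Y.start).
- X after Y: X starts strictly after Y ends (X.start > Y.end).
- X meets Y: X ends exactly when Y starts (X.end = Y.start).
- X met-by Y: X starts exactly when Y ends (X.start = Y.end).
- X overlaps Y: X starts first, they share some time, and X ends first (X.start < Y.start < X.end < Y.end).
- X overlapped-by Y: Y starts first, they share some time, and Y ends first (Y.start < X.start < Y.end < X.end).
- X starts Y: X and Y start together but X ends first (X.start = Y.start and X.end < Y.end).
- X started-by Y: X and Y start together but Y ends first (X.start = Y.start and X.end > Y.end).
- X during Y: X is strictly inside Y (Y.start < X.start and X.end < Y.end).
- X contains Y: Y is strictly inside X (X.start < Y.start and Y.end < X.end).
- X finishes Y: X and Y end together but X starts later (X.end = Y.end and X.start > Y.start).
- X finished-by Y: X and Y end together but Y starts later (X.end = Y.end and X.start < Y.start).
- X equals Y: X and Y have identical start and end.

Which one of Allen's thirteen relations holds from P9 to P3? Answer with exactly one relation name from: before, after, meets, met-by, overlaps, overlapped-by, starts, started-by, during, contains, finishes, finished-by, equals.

after

P9 = [Sun 10:00, Sun 18:00]; P3 = [Wed 20:00, Thu 03:00].
Compare endpoints: P9.start > P3.start, P9.start > P3.end, P9.end > P3.start, P9.end > P3.end.
That pattern is 'after'.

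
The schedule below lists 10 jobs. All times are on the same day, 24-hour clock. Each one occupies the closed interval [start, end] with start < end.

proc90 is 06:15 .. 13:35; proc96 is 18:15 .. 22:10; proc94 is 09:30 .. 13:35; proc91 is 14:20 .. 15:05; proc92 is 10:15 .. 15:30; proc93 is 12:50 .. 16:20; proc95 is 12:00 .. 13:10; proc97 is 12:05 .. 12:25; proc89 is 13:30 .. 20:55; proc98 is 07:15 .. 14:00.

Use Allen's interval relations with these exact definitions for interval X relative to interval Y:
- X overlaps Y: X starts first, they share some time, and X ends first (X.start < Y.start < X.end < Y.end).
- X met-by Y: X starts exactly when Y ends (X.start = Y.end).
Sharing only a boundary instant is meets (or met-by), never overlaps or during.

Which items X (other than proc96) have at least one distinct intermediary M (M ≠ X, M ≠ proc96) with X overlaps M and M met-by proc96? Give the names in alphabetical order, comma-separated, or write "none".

Target proc96 = [18:15, 22:10].
Intermediaries M with M met-by proc96: none.
Union: none.

none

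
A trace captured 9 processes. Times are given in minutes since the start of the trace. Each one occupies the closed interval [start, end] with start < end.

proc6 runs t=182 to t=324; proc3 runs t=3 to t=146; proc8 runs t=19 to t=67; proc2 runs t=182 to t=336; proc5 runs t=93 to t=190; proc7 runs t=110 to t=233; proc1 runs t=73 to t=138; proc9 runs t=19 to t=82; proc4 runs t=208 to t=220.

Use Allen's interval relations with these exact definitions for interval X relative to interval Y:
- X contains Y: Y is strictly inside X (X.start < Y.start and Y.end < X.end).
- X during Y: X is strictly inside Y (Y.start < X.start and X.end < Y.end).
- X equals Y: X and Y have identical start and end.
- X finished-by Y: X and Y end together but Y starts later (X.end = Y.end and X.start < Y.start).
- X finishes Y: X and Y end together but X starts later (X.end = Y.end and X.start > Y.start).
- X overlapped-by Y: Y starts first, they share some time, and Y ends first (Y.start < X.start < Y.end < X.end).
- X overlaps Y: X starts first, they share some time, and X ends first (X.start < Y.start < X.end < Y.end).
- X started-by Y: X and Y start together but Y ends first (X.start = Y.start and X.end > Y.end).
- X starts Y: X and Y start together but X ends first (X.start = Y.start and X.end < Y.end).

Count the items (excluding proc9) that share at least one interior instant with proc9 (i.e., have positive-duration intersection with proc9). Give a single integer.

3

Target proc9 = [t=19, t=82].
proc1 [t=73, t=138] → overlapped-by → counts.
proc2 [t=182, t=336] → after → no.
proc3 [t=3, t=146] → contains → counts.
proc4 [t=208, t=220] → after → no.
proc5 [t=93, t=190] → after → no.
proc6 [t=182, t=324] → after → no.
proc7 [t=110, t=233] → after → no.
proc8 [t=19, t=67] → starts → counts.
Total: 3.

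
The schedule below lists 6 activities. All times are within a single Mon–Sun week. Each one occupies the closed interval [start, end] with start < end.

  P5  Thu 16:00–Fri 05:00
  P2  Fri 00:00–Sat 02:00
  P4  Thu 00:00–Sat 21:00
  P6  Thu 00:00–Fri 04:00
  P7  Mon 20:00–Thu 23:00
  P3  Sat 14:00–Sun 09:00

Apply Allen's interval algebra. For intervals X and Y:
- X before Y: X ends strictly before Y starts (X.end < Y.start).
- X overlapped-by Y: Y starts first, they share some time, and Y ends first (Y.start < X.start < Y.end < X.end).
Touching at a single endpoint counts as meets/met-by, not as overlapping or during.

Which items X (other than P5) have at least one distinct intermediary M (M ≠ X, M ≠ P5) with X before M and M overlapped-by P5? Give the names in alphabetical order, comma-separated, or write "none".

Target P5 = [Thu 16:00, Fri 05:00].
Intermediaries M with M overlapped-by P5: P2.
Via P2 — items with X before P2: P7.
Union: P7.

P7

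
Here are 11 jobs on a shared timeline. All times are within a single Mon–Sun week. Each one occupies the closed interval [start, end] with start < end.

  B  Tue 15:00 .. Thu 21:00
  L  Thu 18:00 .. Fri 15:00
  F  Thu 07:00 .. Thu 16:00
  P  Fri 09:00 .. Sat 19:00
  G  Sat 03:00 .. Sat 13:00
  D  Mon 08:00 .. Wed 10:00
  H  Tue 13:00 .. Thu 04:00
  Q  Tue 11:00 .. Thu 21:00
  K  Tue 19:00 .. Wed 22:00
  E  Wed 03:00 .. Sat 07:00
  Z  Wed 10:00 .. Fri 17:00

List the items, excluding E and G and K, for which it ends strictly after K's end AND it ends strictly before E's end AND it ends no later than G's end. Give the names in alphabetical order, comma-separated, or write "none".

B, F, H, L, Q, Z

Conditions: its end is strictly after K's end (X.end > Wed 22:00) AND its end is strictly before E's end (X.end < Sat 07:00) AND its end is no later than G's end (X.end <= Sat 13:00).
B: end Thu 21:00 > Wed 22:00? ✓; end Thu 21:00 < Sat 07:00? ✓; end Thu 21:00 <= Sat 13:00? ✓ → yes.
D: end Wed 10:00 > Wed 22:00? ✗; end Wed 10:00 < Sat 07:00? ✓; end Wed 10:00 <= Sat 13:00? ✓ → no.
F: end Thu 16:00 > Wed 22:00? ✓; end Thu 16:00 < Sat 07:00? ✓; end Thu 16:00 <= Sat 13:00? ✓ → yes.
H: end Thu 04:00 > Wed 22:00? ✓; end Thu 04:00 < Sat 07:00? ✓; end Thu 04:00 <= Sat 13:00? ✓ → yes.
L: end Fri 15:00 > Wed 22:00? ✓; end Fri 15:00 < Sat 07:00? ✓; end Fri 15:00 <= Sat 13:00? ✓ → yes.
P: end Sat 19:00 > Wed 22:00? ✓; end Sat 19:00 < Sat 07:00? ✗; end Sat 19:00 <= Sat 13:00? ✗ → no.
Q: end Thu 21:00 > Wed 22:00? ✓; end Thu 21:00 < Sat 07:00? ✓; end Thu 21:00 <= Sat 13:00? ✓ → yes.
Z: end Fri 17:00 > Wed 22:00? ✓; end Fri 17:00 < Sat 07:00? ✓; end Fri 17:00 <= Sat 13:00? ✓ → yes.
Result: B, F, H, L, Q, Z.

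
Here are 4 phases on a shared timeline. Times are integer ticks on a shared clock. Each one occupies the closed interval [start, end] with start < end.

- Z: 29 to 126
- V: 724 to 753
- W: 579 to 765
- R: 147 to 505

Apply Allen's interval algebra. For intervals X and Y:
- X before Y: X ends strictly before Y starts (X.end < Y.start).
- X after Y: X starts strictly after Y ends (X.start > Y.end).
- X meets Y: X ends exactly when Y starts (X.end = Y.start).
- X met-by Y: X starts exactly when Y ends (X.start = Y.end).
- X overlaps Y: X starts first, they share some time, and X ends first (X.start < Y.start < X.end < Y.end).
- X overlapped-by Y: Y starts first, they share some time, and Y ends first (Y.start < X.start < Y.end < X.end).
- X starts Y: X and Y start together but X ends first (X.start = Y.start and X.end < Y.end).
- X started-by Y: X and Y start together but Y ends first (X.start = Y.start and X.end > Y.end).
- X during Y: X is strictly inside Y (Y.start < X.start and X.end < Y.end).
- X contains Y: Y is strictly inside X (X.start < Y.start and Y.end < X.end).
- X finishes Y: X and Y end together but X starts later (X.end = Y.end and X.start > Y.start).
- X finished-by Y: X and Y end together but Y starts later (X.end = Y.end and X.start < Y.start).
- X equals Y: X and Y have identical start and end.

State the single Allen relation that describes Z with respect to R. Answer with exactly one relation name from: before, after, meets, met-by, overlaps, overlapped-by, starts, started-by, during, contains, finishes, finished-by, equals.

Z = [29, 126]; R = [147, 505].
Compare endpoints: Z.start < R.start, Z.start < R.end, Z.end < R.start, Z.end < R.end.
That pattern is 'before'.

before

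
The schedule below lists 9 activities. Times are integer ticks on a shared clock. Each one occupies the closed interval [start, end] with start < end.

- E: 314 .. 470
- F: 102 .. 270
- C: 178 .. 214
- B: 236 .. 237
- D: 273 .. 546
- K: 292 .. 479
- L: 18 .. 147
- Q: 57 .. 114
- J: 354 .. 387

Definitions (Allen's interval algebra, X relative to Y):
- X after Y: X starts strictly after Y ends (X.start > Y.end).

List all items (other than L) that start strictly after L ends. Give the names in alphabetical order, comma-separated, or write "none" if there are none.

Target L = [18, 147].
B [236, 237] → after → yes.
C [178, 214] → after → yes.
D [273, 546] → after → yes.
E [314, 470] → after → yes.
F [102, 270] → overlapped-by → no.
J [354, 387] → after → yes.
K [292, 479] → after → yes.
Q [57, 114] → during → no.
Result: B, C, D, E, J, K.

B, C, D, E, J, K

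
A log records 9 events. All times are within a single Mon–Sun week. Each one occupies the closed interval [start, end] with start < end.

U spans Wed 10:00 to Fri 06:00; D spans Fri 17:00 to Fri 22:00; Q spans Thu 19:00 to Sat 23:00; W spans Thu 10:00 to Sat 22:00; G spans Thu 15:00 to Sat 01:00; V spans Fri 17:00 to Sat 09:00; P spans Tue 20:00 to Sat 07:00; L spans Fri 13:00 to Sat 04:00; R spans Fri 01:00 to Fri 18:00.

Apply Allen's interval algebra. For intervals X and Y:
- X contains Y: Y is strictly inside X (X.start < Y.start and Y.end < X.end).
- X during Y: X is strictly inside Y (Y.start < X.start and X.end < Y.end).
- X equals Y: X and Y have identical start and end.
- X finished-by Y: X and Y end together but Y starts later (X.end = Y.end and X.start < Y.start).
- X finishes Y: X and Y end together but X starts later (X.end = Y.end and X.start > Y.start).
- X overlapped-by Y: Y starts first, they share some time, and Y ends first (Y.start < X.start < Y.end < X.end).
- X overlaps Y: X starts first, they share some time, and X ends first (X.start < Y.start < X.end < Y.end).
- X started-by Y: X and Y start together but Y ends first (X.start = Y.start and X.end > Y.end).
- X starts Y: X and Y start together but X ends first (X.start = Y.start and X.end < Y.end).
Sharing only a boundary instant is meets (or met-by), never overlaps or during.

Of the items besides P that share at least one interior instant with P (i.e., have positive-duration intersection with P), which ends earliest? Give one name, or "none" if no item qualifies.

U

Target P = [Tue 20:00, Sat 07:00].
D [Fri 17:00, Fri 22:00] → during → candidate.
G [Thu 15:00, Sat 01:00] → during → candidate.
L [Fri 13:00, Sat 04:00] → during → candidate.
Q [Thu 19:00, Sat 23:00] → overlapped-by → candidate.
R [Fri 01:00, Fri 18:00] → during → candidate.
U [Wed 10:00, Fri 06:00] → during → candidate.
V [Fri 17:00, Sat 09:00] → overlapped-by → candidate.
W [Thu 10:00, Sat 22:00] → overlapped-by → candidate.
Among candidates, earliest end is Fri 06:00 → U.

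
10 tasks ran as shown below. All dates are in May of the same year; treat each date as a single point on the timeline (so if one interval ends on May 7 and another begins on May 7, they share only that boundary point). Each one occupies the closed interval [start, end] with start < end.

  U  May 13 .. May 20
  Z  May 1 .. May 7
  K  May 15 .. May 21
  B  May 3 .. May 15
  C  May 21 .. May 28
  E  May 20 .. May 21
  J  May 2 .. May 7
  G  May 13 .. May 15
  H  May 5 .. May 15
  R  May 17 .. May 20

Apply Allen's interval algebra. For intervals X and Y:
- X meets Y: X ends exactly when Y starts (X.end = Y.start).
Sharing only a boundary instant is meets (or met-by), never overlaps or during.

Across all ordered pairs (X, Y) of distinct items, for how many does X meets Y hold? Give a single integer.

Checking all 90 ordered pairs for relation 'meets'; matching pairs in alphabetical order:
(B, K): B meets K ✓
(E, C): E meets C ✓
(G, K): G meets K ✓
(H, K): H meets K ✓
(K, C): K meets C ✓
(R, E): R meets E ✓
(U, E): U meets E ✓
Count: 7.

7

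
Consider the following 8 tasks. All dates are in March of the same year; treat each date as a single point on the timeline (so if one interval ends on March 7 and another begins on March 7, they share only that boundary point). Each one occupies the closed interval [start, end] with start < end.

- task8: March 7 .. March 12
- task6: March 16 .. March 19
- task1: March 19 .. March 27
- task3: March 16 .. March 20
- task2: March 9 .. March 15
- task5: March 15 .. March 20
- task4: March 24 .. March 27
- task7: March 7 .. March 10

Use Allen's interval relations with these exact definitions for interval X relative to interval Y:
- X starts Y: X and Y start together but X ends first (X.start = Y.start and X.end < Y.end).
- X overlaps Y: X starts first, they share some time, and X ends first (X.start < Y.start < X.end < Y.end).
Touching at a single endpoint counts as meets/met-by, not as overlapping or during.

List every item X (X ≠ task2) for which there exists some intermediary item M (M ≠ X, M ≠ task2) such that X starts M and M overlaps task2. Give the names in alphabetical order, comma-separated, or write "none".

Target task2 = [March 9, March 15].
Intermediaries M with M overlaps task2: task7, task8.
Via task7 — items with X starts task7: none.
Via task8 — items with X starts task8: task7.
Union: task7.

task7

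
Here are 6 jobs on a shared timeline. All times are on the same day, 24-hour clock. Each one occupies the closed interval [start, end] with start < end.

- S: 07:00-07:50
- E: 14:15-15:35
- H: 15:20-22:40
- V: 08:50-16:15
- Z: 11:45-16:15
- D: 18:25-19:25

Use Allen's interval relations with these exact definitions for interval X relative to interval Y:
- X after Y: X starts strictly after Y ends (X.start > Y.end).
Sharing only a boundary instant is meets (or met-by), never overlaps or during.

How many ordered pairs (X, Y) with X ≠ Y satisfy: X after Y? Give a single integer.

8

Checking all 30 ordered pairs for relation 'after'; matching pairs in alphabetical order:
(D, E): D after E ✓
(D, S): D after S ✓
(D, V): D after V ✓
(D, Z): D after Z ✓
(E, S): E after S ✓
(H, S): H after S ✓
(V, S): V after S ✓
(Z, S): Z after S ✓
Count: 8.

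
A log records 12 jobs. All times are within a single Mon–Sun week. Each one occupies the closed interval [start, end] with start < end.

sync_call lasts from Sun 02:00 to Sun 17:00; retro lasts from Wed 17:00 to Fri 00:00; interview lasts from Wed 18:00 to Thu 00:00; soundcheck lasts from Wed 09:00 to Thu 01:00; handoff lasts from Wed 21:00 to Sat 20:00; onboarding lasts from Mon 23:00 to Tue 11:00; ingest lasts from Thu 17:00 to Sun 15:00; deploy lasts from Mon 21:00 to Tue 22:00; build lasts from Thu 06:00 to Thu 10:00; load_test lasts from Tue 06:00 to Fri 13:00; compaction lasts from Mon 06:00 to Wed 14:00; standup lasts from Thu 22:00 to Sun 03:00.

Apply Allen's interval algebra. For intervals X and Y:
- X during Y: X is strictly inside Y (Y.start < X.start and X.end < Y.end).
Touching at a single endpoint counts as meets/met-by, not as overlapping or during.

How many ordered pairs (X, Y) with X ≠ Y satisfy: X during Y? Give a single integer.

Checking all 132 ordered pairs for relation 'during'; matching pairs in alphabetical order:
(build, handoff): build during handoff ✓
(build, load_test): build during load_test ✓
(build, retro): build during retro ✓
(deploy, compaction): deploy during compaction ✓
(interview, load_test): interview during load_test ✓
(interview, retro): interview during retro ✓
(interview, soundcheck): interview during soundcheck ✓
(onboarding, compaction): onboarding during compaction ✓
(onboarding, deploy): onboarding during deploy ✓
(retro, load_test): retro during load_test ✓
(soundcheck, load_test): soundcheck during load_test ✓
(standup, ingest): standup during ingest ✓
Count: 12.

12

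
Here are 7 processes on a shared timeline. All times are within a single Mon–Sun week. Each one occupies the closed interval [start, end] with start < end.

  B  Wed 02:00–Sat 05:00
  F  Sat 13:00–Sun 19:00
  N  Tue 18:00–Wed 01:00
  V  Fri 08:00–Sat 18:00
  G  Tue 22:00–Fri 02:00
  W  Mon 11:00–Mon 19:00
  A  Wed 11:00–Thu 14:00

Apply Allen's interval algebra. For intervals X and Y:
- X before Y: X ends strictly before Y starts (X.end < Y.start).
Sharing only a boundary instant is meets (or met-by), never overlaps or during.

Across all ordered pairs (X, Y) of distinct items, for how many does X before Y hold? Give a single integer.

15

Checking all 42 ordered pairs for relation 'before'; matching pairs in alphabetical order:
(A, F): A before F ✓
(A, V): A before V ✓
(B, F): B before F ✓
(G, F): G before F ✓
(G, V): G before V ✓
(N, A): N before A ✓
(N, B): N before B ✓
(N, F): N before F ✓
(N, V): N before V ✓
(W, A): W before A ✓
(W, B): W before B ✓
(W, F): W before F ✓
(W, G): W before G ✓
(W, N): W before N ✓
(W, V): W before V ✓
Count: 15.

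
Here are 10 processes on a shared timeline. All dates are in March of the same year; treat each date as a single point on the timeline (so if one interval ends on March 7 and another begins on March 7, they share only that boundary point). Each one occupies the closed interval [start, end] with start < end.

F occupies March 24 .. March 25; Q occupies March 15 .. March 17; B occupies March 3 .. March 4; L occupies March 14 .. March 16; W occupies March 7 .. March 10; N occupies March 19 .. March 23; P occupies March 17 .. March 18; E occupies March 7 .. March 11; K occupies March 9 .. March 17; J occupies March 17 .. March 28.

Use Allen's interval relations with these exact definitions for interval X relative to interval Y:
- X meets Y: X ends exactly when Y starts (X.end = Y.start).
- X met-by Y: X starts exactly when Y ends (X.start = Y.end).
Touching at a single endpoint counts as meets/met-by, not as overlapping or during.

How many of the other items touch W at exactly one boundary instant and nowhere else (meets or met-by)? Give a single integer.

Target W = [March 7, March 10].
B [March 3, March 4] → before → no.
E [March 7, March 11] → started-by → no.
F [March 24, March 25] → after → no.
J [March 17, March 28] → after → no.
K [March 9, March 17] → overlapped-by → no.
L [March 14, March 16] → after → no.
N [March 19, March 23] → after → no.
P [March 17, March 18] → after → no.
Q [March 15, March 17] → after → no.
Total: 0.

0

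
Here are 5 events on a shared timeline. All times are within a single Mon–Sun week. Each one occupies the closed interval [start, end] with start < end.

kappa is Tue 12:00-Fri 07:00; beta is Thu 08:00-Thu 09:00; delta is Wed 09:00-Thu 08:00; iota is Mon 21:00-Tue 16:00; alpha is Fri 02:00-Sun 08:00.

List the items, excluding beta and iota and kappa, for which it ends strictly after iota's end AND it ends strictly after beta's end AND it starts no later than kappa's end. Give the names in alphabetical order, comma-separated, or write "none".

alpha

Conditions: its end is strictly after iota's end (X.end > Tue 16:00) AND its end is strictly after beta's end (X.end > Thu 09:00) AND its start is no later than kappa's end (X.start <= Fri 07:00).
alpha: end Sun 08:00 > Tue 16:00? ✓; end Sun 08:00 > Thu 09:00? ✓; start Fri 02:00 <= Fri 07:00? ✓ → yes.
delta: end Thu 08:00 > Tue 16:00? ✓; end Thu 08:00 > Thu 09:00? ✗; start Wed 09:00 <= Fri 07:00? ✓ → no.
Result: alpha.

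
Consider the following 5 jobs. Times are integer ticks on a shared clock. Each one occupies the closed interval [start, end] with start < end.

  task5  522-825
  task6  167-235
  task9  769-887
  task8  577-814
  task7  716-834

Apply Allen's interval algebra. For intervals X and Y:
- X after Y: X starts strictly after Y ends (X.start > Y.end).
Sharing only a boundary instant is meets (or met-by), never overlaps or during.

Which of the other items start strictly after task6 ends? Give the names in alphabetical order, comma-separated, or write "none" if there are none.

task5, task7, task8, task9

Target task6 = [167, 235].
task5 [522, 825] → after → yes.
task7 [716, 834] → after → yes.
task8 [577, 814] → after → yes.
task9 [769, 887] → after → yes.
Result: task5, task7, task8, task9.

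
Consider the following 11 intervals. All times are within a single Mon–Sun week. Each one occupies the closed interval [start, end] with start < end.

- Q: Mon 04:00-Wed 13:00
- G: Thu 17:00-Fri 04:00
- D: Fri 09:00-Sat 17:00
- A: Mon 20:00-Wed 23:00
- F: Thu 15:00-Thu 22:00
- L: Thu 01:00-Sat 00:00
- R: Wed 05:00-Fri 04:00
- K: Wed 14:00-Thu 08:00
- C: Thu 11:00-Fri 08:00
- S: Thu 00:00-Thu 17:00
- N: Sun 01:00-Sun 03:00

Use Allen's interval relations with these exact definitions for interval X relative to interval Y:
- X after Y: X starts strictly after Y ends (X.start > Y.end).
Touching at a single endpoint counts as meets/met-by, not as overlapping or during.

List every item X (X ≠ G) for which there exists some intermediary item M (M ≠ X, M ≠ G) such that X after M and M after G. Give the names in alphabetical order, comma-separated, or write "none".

N

Target G = [Thu 17:00, Fri 04:00].
Intermediaries M with M after G: D, N.
Via D — items with X after D: N.
Via N — items with X after N: none.
Union: N.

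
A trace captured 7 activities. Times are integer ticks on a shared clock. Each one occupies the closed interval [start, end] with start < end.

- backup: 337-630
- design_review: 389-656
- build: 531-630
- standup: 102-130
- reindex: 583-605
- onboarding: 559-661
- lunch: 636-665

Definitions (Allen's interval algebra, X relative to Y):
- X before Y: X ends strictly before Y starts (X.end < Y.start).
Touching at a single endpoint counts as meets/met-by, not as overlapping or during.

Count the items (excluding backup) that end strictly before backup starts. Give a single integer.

Target backup = [337, 630].
build [531, 630] → finishes → no.
design_review [389, 656] → overlapped-by → no.
lunch [636, 665] → after → no.
onboarding [559, 661] → overlapped-by → no.
reindex [583, 605] → during → no.
standup [102, 130] → before → counts.
Total: 1.

1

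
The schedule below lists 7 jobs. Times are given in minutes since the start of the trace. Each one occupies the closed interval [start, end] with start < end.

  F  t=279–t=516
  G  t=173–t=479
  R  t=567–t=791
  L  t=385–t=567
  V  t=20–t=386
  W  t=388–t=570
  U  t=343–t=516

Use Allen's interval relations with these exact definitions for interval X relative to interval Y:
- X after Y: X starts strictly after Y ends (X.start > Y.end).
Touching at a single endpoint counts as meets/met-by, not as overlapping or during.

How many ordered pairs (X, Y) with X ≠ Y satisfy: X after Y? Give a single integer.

5

Checking all 42 ordered pairs for relation 'after'; matching pairs in alphabetical order:
(R, F): R after F ✓
(R, G): R after G ✓
(R, U): R after U ✓
(R, V): R after V ✓
(W, V): W after V ✓
Count: 5.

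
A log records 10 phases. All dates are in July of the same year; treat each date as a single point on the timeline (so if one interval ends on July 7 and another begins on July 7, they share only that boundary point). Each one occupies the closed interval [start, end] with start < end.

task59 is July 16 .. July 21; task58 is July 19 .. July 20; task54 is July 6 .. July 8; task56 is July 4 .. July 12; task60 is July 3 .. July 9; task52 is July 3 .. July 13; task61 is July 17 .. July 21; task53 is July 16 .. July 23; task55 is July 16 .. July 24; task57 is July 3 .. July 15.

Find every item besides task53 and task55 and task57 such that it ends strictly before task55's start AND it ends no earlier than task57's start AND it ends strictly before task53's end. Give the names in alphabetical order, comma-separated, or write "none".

task52, task54, task56, task60

Conditions: its end is strictly before task55's start (X.end < July 16) AND its end is no earlier than task57's start (X.end >= July 3) AND its end is strictly before task53's end (X.end < July 23).
task52: end July 13 < July 16? ✓; end July 13 >= July 3? ✓; end July 13 < July 23? ✓ → yes.
task54: end July 8 < July 16? ✓; end July 8 >= July 3? ✓; end July 8 < July 23? ✓ → yes.
task56: end July 12 < July 16? ✓; end July 12 >= July 3? ✓; end July 12 < July 23? ✓ → yes.
task58: end July 20 < July 16? ✗; end July 20 >= July 3? ✓; end July 20 < July 23? ✓ → no.
task59: end July 21 < July 16? ✗; end July 21 >= July 3? ✓; end July 21 < July 23? ✓ → no.
task60: end July 9 < July 16? ✓; end July 9 >= July 3? ✓; end July 9 < July 23? ✓ → yes.
task61: end July 21 < July 16? ✗; end July 21 >= July 3? ✓; end July 21 < July 23? ✓ → no.
Result: task52, task54, task56, task60.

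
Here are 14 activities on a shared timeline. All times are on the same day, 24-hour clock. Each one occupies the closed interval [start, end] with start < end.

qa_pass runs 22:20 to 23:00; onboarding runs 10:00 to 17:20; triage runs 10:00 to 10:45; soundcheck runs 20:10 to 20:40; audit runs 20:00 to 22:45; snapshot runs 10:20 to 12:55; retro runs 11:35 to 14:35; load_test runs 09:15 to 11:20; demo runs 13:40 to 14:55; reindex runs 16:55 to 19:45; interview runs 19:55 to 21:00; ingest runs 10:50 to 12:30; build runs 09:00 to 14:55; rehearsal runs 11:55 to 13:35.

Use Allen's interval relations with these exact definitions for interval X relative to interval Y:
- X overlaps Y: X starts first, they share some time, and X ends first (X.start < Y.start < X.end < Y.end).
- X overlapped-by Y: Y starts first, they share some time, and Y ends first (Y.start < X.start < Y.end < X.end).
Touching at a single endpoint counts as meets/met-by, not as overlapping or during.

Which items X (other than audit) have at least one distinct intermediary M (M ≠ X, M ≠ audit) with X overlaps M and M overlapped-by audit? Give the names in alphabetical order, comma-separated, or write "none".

Target audit = [20:00, 22:45].
Intermediaries M with M overlapped-by audit: qa_pass.
Via qa_pass — items with X overlaps qa_pass: none.
Union: none.

none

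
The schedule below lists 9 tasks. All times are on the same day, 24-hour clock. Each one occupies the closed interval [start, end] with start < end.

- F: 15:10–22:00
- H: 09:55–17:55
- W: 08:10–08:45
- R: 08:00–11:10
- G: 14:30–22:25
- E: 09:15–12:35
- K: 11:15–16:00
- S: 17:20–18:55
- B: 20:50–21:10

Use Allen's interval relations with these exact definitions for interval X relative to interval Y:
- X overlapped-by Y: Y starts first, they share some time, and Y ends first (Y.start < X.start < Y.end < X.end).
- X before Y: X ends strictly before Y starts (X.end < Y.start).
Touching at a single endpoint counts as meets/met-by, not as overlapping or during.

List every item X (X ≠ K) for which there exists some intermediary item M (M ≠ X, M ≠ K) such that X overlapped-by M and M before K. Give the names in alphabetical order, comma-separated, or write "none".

E, H

Target K = [11:15, 16:00].
Intermediaries M with M before K: R, W.
Via R — items with X overlapped-by R: E, H.
Via W — items with X overlapped-by W: none.
Union: E, H.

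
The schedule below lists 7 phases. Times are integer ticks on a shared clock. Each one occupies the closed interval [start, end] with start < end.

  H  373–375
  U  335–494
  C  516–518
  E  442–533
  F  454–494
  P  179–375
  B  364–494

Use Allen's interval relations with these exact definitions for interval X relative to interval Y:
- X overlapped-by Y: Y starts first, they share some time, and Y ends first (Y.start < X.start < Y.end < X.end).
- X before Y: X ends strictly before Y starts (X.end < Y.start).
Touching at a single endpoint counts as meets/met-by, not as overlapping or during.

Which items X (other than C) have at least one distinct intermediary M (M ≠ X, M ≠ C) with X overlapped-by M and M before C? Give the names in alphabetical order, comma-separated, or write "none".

Target C = [516, 518].
Intermediaries M with M before C: B, F, H, P, U.
Via B — items with X overlapped-by B: E.
Via F — items with X overlapped-by F: none.
Via H — items with X overlapped-by H: none.
Via P — items with X overlapped-by P: B, U.
Via U — items with X overlapped-by U: E.
Union: B, E, U.

B, E, U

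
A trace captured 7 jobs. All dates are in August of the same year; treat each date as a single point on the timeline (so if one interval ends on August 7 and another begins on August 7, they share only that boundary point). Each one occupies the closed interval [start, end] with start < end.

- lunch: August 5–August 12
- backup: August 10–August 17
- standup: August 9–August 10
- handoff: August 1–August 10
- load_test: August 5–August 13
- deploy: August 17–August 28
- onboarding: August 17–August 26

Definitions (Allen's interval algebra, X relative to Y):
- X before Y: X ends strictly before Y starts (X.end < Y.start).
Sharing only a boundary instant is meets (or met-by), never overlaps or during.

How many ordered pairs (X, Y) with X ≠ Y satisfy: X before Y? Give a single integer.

Checking all 42 ordered pairs for relation 'before'; matching pairs in alphabetical order:
(handoff, deploy): handoff before deploy ✓
(handoff, onboarding): handoff before onboarding ✓
(load_test, deploy): load_test before deploy ✓
(load_test, onboarding): load_test before onboarding ✓
(lunch, deploy): lunch before deploy ✓
(lunch, onboarding): lunch before onboarding ✓
(standup, deploy): standup before deploy ✓
(standup, onboarding): standup before onboarding ✓
Count: 8.

8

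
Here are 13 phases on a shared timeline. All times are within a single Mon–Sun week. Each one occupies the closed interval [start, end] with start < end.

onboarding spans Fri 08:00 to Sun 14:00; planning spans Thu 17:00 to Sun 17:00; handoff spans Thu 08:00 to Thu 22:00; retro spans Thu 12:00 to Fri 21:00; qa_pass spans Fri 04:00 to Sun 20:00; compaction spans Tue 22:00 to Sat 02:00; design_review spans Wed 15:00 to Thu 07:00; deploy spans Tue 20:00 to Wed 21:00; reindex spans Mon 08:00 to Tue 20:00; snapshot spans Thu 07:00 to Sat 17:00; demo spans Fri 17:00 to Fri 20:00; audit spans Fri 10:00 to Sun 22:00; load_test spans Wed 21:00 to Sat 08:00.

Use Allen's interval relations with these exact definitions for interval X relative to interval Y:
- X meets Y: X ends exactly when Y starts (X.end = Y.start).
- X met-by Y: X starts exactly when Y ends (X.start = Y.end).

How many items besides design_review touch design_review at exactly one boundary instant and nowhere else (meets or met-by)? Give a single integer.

1

Target design_review = [Wed 15:00, Thu 07:00].
audit [Fri 10:00, Sun 22:00] → after → no.
compaction [Tue 22:00, Sat 02:00] → contains → no.
demo [Fri 17:00, Fri 20:00] → after → no.
deploy [Tue 20:00, Wed 21:00] → overlaps → no.
handoff [Thu 08:00, Thu 22:00] → after → no.
load_test [Wed 21:00, Sat 08:00] → overlapped-by → no.
onboarding [Fri 08:00, Sun 14:00] → after → no.
planning [Thu 17:00, Sun 17:00] → after → no.
qa_pass [Fri 04:00, Sun 20:00] → after → no.
reindex [Mon 08:00, Tue 20:00] → before → no.
retro [Thu 12:00, Fri 21:00] → after → no.
snapshot [Thu 07:00, Sat 17:00] → met-by → counts.
Total: 1.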